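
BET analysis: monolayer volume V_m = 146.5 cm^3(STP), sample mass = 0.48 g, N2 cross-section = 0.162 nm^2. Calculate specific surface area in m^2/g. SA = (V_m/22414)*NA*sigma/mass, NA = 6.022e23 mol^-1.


Number of moles in monolayer = V_m / 22414 = 146.5 / 22414 = 0.00653609
Number of molecules = moles * NA = 0.00653609 * 6.022e23
SA = molecules * sigma / mass
SA = (146.5 / 22414) * 6.022e23 * 0.162e-18 / 0.48
SA = 1328.4 m^2/g

1328.4


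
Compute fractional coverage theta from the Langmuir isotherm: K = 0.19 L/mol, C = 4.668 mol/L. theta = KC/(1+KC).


Langmuir isotherm: theta = K*C / (1 + K*C)
K*C = 0.19 * 4.668 = 0.88692
theta = 0.88692 / (1 + 0.88692) = 0.88692 / 1.88692
theta = 0.47

0.47


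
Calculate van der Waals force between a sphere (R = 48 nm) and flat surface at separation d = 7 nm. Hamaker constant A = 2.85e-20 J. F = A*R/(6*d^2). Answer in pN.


Convert to SI: R = 48 nm = 4.8e-08 m, d = 7 nm = 7e-09 m
F = A * R / (6 * d^2)
F = 2.85e-20 * 4.8e-08 / (6 * (7e-09)^2)
F = 4.65306e-12 N = 4.653 pN

4.653


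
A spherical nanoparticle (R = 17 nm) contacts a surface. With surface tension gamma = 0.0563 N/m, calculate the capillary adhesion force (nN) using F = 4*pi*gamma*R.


Convert radius: R = 17 nm = 1.7e-08 m
F = 4 * pi * gamma * R
F = 4 * pi * 0.0563 * 1.7e-08
F = 1.20273e-08 N = 12.0273 nN

12.0273


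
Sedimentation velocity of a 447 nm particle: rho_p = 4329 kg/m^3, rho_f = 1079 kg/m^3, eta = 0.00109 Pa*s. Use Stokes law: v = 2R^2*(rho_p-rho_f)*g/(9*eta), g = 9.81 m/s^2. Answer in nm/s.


Radius R = 447/2 nm = 2.235e-07 m
Density difference = 4329 - 1079 = 3250 kg/m^3
v = 2 * R^2 * (rho_p - rho_f) * g / (9 * eta)
v = 2 * (2.235e-07)^2 * 3250 * 9.81 / (9 * 0.00109)
v = 3.2469e-07 m/s = 324.6896 nm/s

324.6896


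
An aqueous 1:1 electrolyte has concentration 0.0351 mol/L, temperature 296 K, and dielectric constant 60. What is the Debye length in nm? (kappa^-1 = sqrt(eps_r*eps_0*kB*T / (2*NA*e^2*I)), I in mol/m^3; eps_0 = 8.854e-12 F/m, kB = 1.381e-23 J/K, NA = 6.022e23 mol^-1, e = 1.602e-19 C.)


Ionic strength I = 0.0351 * 1^2 * 1000 = 35.1 mol/m^3
kappa^-1 = sqrt(60 * 8.854e-12 * 1.381e-23 * 296 / (2 * 6.022e23 * (1.602e-19)^2 * 35.1))
kappa^-1 = 1.415 nm

1.415


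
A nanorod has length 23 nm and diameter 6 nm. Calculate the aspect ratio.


Aspect ratio AR = length / diameter
AR = 23 / 6
AR = 3.83

3.83


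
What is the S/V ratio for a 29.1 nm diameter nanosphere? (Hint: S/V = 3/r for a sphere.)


Radius r = 29.1/2 = 14.55 nm
S/V = 3 / r = 3 / 14.55
S/V = 0.2062 nm^-1

0.2062


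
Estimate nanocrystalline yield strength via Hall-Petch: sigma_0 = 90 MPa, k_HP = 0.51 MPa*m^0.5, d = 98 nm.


d = 98 nm = 9.8e-08 m
sqrt(d) = 0.0003130495
Hall-Petch contribution = k / sqrt(d) = 0.51 / 0.0003130495 = 1629.1 MPa
sigma = sigma_0 + k/sqrt(d) = 90 + 1629.1 = 1719.1 MPa

1719.1


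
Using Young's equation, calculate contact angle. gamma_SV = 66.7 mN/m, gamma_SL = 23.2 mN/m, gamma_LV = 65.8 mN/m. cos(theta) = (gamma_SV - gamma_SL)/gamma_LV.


cos(theta) = (gamma_SV - gamma_SL) / gamma_LV
cos(theta) = (66.7 - 23.2) / 65.8
cos(theta) = 0.661094
theta = arccos(0.661094) = 48.62 degrees

48.62


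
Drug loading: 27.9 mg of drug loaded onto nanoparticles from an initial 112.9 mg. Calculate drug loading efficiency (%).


Drug loading efficiency = (drug loaded / drug initial) * 100
DLE = 27.9 / 112.9 * 100
DLE = 0.2471 * 100
DLE = 24.71%

24.71


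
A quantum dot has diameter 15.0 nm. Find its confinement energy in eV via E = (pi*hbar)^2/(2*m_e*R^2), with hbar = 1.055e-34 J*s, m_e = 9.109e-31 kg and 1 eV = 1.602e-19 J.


Radius R = 15.0/2 = 7.5 nm = 7.5e-09 m
E = (pi * 1.055e-34)^2 / (2 * 9.109e-31 * (7.5e-09)^2)
E(J) = 1.07197e-21
E = E(J) / 1.602e-19 = 0.0067 eV

0.0067


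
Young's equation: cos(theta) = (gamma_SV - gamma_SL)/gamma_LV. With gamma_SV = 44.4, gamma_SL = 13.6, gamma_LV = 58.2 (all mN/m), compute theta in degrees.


cos(theta) = (gamma_SV - gamma_SL) / gamma_LV
cos(theta) = (44.4 - 13.6) / 58.2
cos(theta) = 0.52921
theta = arccos(0.52921) = 58.05 degrees

58.05


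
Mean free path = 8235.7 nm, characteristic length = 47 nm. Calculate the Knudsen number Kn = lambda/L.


Knudsen number Kn = lambda / L
Kn = 8235.7 / 47
Kn = 175.2277

175.2277


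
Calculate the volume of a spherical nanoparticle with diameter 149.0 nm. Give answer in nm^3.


Radius r = 149.0/2 = 74.5 nm
Volume V = (4/3) * pi * r^3
V = (4/3) * pi * (74.5)^3
V = 1732038.05 nm^3

1732038.05


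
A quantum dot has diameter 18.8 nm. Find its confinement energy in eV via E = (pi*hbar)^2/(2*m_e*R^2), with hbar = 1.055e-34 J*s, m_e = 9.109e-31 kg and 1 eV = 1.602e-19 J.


Radius R = 18.8/2 = 9.4 nm = 9.4e-09 m
E = (pi * 1.055e-34)^2 / (2 * 9.109e-31 * (9.4e-09)^2)
E(J) = 6.82415e-22
E = E(J) / 1.602e-19 = 0.0043 eV

0.0043


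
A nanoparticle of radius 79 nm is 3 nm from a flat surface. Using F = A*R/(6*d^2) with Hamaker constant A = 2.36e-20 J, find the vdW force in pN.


Convert to SI: R = 79 nm = 7.9e-08 m, d = 3 nm = 3e-09 m
F = A * R / (6 * d^2)
F = 2.36e-20 * 7.9e-08 / (6 * (3e-09)^2)
F = 3.45259e-11 N = 34.526 pN

34.526


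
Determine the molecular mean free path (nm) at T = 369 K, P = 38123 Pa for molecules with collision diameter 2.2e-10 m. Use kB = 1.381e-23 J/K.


Mean free path: lambda = kB*T / (sqrt(2) * pi * d^2 * P)
lambda = 1.381e-23 * 369 / (sqrt(2) * pi * (2.2e-10)^2 * 38123)
lambda = 6.21617e-07 m
lambda = 621.62 nm

621.62


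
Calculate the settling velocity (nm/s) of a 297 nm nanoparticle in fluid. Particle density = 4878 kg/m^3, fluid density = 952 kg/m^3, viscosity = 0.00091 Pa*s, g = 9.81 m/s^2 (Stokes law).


Radius R = 297/2 nm = 1.485e-07 m
Density difference = 4878 - 952 = 3926 kg/m^3
v = 2 * R^2 * (rho_p - rho_f) * g / (9 * eta)
v = 2 * (1.485e-07)^2 * 3926 * 9.81 / (9 * 0.00091)
v = 2.07405e-07 m/s = 207.4046 nm/s

207.4046


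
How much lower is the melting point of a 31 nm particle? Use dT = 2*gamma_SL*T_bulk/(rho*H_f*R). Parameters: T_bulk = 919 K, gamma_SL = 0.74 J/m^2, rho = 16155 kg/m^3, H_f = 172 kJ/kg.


Radius R = 31/2 = 15.5 nm = 1.55e-08 m
Convert H_f = 172 kJ/kg = 172000 J/kg
dT = 2 * gamma_SL * T_bulk / (rho * H_f * R)
dT = 2 * 0.74 * 919 / (16155 * 172000 * 1.55e-08)
dT = 31.6 K

31.6


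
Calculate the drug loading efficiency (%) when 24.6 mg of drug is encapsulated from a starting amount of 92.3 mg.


Drug loading efficiency = (drug loaded / drug initial) * 100
DLE = 24.6 / 92.3 * 100
DLE = 0.2665 * 100
DLE = 26.65%

26.65


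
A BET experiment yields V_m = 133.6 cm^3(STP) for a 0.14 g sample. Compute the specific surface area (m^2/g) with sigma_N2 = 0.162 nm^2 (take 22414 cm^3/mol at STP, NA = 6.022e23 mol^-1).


Number of moles in monolayer = V_m / 22414 = 133.6 / 22414 = 0.00596056
Number of molecules = moles * NA = 0.00596056 * 6.022e23
SA = molecules * sigma / mass
SA = (133.6 / 22414) * 6.022e23 * 0.162e-18 / 0.14
SA = 4153.5 m^2/g

4153.5


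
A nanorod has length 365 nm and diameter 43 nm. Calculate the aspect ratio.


Aspect ratio AR = length / diameter
AR = 365 / 43
AR = 8.49

8.49


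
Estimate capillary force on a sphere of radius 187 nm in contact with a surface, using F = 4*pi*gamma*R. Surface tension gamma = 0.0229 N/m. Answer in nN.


Convert radius: R = 187 nm = 1.87e-07 m
F = 4 * pi * gamma * R
F = 4 * pi * 0.0229 * 1.87e-07
F = 5.3813e-08 N = 53.813 nN

53.813


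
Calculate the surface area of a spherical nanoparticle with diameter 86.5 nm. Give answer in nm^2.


Radius r = 86.5/2 = 43.25 nm
Surface area SA = 4 * pi * r^2
SA = 4 * pi * (43.25)^2
SA = 23506.18 nm^2

23506.18


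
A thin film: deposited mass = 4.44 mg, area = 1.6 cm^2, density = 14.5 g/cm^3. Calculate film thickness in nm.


Convert: m = 4.44 mg = 4.4400e-06 kg, A = 1.6 cm^2 = 1.6000e-04 m^2, rho = 14.5 g/cm^3 = 14500 kg/m^3
t = m / (A * rho)
t = 4.4400e-06 / (1.6000e-04 * 14500)
t = 1.9138e-06 m = 1913.8 nm

1913.8


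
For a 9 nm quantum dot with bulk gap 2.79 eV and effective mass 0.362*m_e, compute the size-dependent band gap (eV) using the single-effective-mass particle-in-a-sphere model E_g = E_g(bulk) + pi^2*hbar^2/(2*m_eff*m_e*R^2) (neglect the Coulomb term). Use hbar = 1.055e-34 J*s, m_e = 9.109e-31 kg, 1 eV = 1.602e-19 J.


Radius R = 9/2 nm = 4.5e-09 m
Confinement energy dE = pi^2 * hbar^2 / (2 * m_eff * m_e * R^2)
dE = pi^2 * (1.055e-34)^2 / (2 * 0.362 * 9.109e-31 * (4.5e-09)^2) J, divided by 1.602e-19 J/eV
dE = 0.0513 eV
Total band gap = E_g(bulk) + dE = 2.79 + 0.0513 = 2.8413 eV

2.8413


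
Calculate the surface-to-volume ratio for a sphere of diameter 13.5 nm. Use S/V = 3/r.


Radius r = 13.5/2 = 6.75 nm
S/V = 3 / r = 3 / 6.75
S/V = 0.4444 nm^-1

0.4444


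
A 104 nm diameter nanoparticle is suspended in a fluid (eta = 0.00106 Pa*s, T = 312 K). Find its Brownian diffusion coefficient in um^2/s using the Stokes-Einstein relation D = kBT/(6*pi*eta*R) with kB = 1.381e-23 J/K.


Radius R = 104/2 = 52 nm = 5.2e-08 m
D = kB*T / (6*pi*eta*R)
D = 1.381e-23 * 312 / (6 * pi * 0.00106 * 5.2e-08)
D = 4.14704e-12 m^2/s = 4.147 um^2/s

4.147


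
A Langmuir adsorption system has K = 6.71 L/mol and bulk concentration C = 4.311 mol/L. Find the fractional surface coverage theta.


Langmuir isotherm: theta = K*C / (1 + K*C)
K*C = 6.71 * 4.311 = 28.92681
theta = 28.92681 / (1 + 28.92681) = 28.92681 / 29.92681
theta = 0.9666

0.9666


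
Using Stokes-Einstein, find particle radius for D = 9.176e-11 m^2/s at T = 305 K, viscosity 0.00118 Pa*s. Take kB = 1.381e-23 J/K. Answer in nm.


Stokes-Einstein: R = kB*T / (6*pi*eta*D)
R = 1.381e-23 * 305 / (6 * pi * 0.00118 * 9.176e-11)
R = 2.06375e-09 m = 2.06 nm

2.06


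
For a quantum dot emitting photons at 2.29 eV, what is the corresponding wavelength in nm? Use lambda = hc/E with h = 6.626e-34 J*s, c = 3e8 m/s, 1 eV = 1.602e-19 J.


Convert energy: E = 2.29 eV = 2.29 * 1.602e-19 = 3.66858e-19 J
lambda = h*c / E = 6.626e-34 * 3e8 / 3.66858e-19
lambda = 5.41845e-07 m = 541.8 nm

541.8


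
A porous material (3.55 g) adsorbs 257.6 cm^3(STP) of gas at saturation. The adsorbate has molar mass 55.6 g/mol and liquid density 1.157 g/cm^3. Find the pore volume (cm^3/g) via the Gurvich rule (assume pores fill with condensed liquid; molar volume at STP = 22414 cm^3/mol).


Moles adsorbed n = V_ads / 22414 = 257.6 / 22414 = 1.149282e-02 mol
Liquid volume V_liq = n * M / rho_liq = 1.149282e-02 * 55.6 / 1.157 = 0.55229 cm^3
Specific pore volume V_pore = V_liq / m_sample = 0.55229 / 3.55
V_pore = 0.1556 cm^3/g

0.1556


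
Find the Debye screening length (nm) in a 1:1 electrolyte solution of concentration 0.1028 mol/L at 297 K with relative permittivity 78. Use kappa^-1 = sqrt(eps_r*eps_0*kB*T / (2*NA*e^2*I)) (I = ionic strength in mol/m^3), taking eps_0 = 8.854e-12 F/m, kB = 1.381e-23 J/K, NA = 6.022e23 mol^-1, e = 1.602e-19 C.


Ionic strength I = 0.1028 * 1^2 * 1000 = 102.8 mol/m^3
kappa^-1 = sqrt(78 * 8.854e-12 * 1.381e-23 * 297 / (2 * 6.022e23 * (1.602e-19)^2 * 102.8))
kappa^-1 = 0.944 nm

0.944


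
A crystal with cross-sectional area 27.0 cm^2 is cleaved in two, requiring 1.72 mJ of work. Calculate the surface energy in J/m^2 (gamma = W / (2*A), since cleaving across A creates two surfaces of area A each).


Convert: A = 27.0 cm^2 = 0.0027 m^2, W = 1.72 mJ = 0.00172 J
Cleaving exposes two faces of area A, so total new surface = 2*A and gamma = W / (2*A)
gamma = 0.00172 / (2 * 0.0027)
gamma = 0.319 J/m^2

0.319


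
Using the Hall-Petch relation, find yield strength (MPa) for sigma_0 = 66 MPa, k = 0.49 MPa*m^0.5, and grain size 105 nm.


d = 105 nm = 1.05e-07 m
sqrt(d) = 0.000324037
Hall-Petch contribution = k / sqrt(d) = 0.49 / 0.000324037 = 1512.2 MPa
sigma = sigma_0 + k/sqrt(d) = 66 + 1512.2 = 1578.2 MPa

1578.2


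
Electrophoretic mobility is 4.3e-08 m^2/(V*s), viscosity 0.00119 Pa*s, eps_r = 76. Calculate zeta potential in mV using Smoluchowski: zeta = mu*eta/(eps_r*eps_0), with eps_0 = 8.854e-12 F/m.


Smoluchowski equation: zeta = mu * eta / (eps_r * eps_0)
zeta = 4.3e-08 * 0.00119 / (76 * 8.854e-12)
zeta = 0.076044 V = 76.04 mV

76.04


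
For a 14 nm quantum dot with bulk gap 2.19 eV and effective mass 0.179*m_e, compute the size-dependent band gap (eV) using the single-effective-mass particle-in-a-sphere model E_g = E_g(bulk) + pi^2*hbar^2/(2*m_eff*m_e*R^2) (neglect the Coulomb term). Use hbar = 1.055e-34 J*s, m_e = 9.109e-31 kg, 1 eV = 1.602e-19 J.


Radius R = 14/2 nm = 7e-09 m
Confinement energy dE = pi^2 * hbar^2 / (2 * m_eff * m_e * R^2)
dE = pi^2 * (1.055e-34)^2 / (2 * 0.179 * 9.109e-31 * (7e-09)^2) J, divided by 1.602e-19 J/eV
dE = 0.0429 eV
Total band gap = E_g(bulk) + dE = 2.19 + 0.0429 = 2.2329 eV

2.2329


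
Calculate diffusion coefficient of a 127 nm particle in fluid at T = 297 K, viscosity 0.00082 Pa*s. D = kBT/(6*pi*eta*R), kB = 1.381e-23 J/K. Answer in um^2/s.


Radius R = 127/2 = 63.5 nm = 6.35e-08 m
D = kB*T / (6*pi*eta*R)
D = 1.381e-23 * 297 / (6 * pi * 0.00082 * 6.35e-08)
D = 4.17889e-12 m^2/s = 4.179 um^2/s

4.179


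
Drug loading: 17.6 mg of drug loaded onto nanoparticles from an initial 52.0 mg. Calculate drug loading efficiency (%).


Drug loading efficiency = (drug loaded / drug initial) * 100
DLE = 17.6 / 52.0 * 100
DLE = 0.3385 * 100
DLE = 33.85%

33.85


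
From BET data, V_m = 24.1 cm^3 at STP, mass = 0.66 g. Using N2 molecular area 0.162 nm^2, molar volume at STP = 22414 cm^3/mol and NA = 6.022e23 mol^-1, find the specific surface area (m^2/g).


Number of moles in monolayer = V_m / 22414 = 24.1 / 22414 = 0.00107522
Number of molecules = moles * NA = 0.00107522 * 6.022e23
SA = molecules * sigma / mass
SA = (24.1 / 22414) * 6.022e23 * 0.162e-18 / 0.66
SA = 158.9 m^2/g

158.9


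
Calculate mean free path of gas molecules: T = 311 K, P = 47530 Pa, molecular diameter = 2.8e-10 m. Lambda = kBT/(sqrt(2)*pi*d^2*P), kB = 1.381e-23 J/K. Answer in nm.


Mean free path: lambda = kB*T / (sqrt(2) * pi * d^2 * P)
lambda = 1.381e-23 * 311 / (sqrt(2) * pi * (2.8e-10)^2 * 47530)
lambda = 2.59421e-07 m
lambda = 259.42 nm

259.42


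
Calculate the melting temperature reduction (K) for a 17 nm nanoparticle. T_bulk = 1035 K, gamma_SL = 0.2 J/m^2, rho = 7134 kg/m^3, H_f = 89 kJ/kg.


Radius R = 17/2 = 8.5 nm = 8.5e-09 m
Convert H_f = 89 kJ/kg = 89000 J/kg
dT = 2 * gamma_SL * T_bulk / (rho * H_f * R)
dT = 2 * 0.2 * 1035 / (7134 * 89000 * 8.5e-09)
dT = 76.7 K

76.7


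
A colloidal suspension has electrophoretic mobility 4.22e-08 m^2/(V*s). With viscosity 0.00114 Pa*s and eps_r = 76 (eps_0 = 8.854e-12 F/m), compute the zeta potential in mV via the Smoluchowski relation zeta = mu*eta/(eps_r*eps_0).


Smoluchowski equation: zeta = mu * eta / (eps_r * eps_0)
zeta = 4.22e-08 * 0.00114 / (76 * 8.854e-12)
zeta = 0.071493 V = 71.49 mV

71.49


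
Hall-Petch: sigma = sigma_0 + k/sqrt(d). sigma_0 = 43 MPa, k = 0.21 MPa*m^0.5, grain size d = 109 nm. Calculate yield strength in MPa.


d = 109 nm = 1.09e-07 m
sqrt(d) = 0.0003301515
Hall-Petch contribution = k / sqrt(d) = 0.21 / 0.0003301515 = 636.1 MPa
sigma = sigma_0 + k/sqrt(d) = 43 + 636.1 = 679.1 MPa

679.1


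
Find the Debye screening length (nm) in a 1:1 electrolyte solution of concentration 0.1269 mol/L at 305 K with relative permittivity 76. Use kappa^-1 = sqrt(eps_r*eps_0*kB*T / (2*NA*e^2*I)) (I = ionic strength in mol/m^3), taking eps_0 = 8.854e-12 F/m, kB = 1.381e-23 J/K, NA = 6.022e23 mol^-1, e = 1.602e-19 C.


Ionic strength I = 0.1269 * 1^2 * 1000 = 126.9 mol/m^3
kappa^-1 = sqrt(76 * 8.854e-12 * 1.381e-23 * 305 / (2 * 6.022e23 * (1.602e-19)^2 * 126.9))
kappa^-1 = 0.85 nm

0.85


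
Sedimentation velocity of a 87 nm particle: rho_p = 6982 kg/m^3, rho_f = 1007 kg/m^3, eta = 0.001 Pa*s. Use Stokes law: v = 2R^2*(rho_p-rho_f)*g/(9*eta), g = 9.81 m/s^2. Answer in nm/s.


Radius R = 87/2 nm = 4.35e-08 m
Density difference = 6982 - 1007 = 5975 kg/m^3
v = 2 * R^2 * (rho_p - rho_f) * g / (9 * eta)
v = 2 * (4.35e-08)^2 * 5975 * 9.81 / (9 * 0.001)
v = 2.46475e-08 m/s = 24.6475 nm/s

24.6475


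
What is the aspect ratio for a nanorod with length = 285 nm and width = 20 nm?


Aspect ratio AR = length / diameter
AR = 285 / 20
AR = 14.25

14.25


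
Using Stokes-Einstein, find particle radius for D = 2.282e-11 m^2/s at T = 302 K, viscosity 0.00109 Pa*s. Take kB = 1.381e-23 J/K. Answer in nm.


Stokes-Einstein: R = kB*T / (6*pi*eta*D)
R = 1.381e-23 * 302 / (6 * pi * 0.00109 * 2.282e-11)
R = 8.89523e-09 m = 8.9 nm

8.9


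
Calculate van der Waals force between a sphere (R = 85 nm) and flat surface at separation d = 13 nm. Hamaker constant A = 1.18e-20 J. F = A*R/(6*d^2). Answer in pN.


Convert to SI: R = 85 nm = 8.5e-08 m, d = 13 nm = 1.3e-08 m
F = A * R / (6 * d^2)
F = 1.18e-20 * 8.5e-08 / (6 * (1.3e-08)^2)
F = 9.89152e-13 N = 0.989 pN

0.989


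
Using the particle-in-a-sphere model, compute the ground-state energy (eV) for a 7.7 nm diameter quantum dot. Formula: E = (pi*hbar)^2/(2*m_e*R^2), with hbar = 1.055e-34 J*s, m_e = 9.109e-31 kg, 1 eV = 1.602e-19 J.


Radius R = 7.7/2 = 3.85 nm = 3.85e-09 m
E = (pi * 1.055e-34)^2 / (2 * 9.109e-31 * (3.85e-09)^2)
E(J) = 4.06801e-21
E = E(J) / 1.602e-19 = 0.0254 eV

0.0254


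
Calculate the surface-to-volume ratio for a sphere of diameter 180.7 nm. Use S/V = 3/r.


Radius r = 180.7/2 = 90.35 nm
S/V = 3 / r = 3 / 90.35
S/V = 0.0332 nm^-1

0.0332


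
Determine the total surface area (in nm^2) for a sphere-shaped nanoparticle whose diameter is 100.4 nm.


Radius r = 100.4/2 = 50.2 nm
Surface area SA = 4 * pi * r^2
SA = 4 * pi * (50.2)^2
SA = 31667.76 nm^2

31667.76


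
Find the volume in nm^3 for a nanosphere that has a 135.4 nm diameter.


Radius r = 135.4/2 = 67.7 nm
Volume V = (4/3) * pi * r^3
V = (4/3) * pi * (67.7)^3
V = 1299734.41 nm^3

1299734.41


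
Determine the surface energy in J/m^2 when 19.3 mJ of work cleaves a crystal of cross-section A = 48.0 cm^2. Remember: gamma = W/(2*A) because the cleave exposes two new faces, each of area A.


Convert: A = 48.0 cm^2 = 0.0048 m^2, W = 19.3 mJ = 0.0193 J
Cleaving exposes two faces of area A, so total new surface = 2*A and gamma = W / (2*A)
gamma = 0.0193 / (2 * 0.0048)
gamma = 2.01 J/m^2

2.01


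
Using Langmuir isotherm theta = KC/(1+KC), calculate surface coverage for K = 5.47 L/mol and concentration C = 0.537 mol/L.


Langmuir isotherm: theta = K*C / (1 + K*C)
K*C = 5.47 * 0.537 = 2.93739
theta = 2.93739 / (1 + 2.93739) = 2.93739 / 3.93739
theta = 0.746

0.746


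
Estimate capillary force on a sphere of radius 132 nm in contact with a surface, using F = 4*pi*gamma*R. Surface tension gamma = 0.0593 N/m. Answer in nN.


Convert radius: R = 132 nm = 1.32e-07 m
F = 4 * pi * gamma * R
F = 4 * pi * 0.0593 * 1.32e-07
F = 9.83645e-08 N = 98.3645 nN

98.3645


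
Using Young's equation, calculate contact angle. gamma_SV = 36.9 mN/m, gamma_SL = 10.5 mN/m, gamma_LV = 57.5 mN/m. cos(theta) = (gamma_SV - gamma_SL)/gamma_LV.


cos(theta) = (gamma_SV - gamma_SL) / gamma_LV
cos(theta) = (36.9 - 10.5) / 57.5
cos(theta) = 0.45913
theta = arccos(0.45913) = 62.67 degrees

62.67


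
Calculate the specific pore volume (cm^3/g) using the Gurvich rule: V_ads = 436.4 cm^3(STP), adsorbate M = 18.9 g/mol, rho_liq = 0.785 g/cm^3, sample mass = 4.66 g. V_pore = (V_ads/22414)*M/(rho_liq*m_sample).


Moles adsorbed n = V_ads / 22414 = 436.4 / 22414 = 1.946997e-02 mol
Liquid volume V_liq = n * M / rho_liq = 1.946997e-02 * 18.9 / 0.785 = 0.46877 cm^3
Specific pore volume V_pore = V_liq / m_sample = 0.46877 / 4.66
V_pore = 0.1006 cm^3/g

0.1006


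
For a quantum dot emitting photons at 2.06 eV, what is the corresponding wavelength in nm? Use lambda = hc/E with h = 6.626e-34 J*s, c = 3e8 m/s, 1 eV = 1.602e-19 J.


Convert energy: E = 2.06 eV = 2.06 * 1.602e-19 = 3.30012e-19 J
lambda = h*c / E = 6.626e-34 * 3e8 / 3.30012e-19
lambda = 6.02342e-07 m = 602.3 nm

602.3


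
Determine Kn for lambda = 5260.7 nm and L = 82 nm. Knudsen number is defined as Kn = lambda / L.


Knudsen number Kn = lambda / L
Kn = 5260.7 / 82
Kn = 64.1549

64.1549


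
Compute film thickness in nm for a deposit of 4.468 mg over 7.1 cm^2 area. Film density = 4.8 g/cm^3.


Convert: m = 4.468 mg = 4.4680e-06 kg, A = 7.1 cm^2 = 7.1000e-04 m^2, rho = 4.8 g/cm^3 = 4800 kg/m^3
t = m / (A * rho)
t = 4.4680e-06 / (7.1000e-04 * 4800)
t = 1.3110e-06 m = 1311.0 nm

1311.0


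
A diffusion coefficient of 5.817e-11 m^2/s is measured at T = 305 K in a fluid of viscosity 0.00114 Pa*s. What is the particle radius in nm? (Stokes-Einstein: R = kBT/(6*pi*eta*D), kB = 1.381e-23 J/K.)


Stokes-Einstein: R = kB*T / (6*pi*eta*D)
R = 1.381e-23 * 305 / (6 * pi * 0.00114 * 5.817e-11)
R = 3.36968e-09 m = 3.37 nm

3.37


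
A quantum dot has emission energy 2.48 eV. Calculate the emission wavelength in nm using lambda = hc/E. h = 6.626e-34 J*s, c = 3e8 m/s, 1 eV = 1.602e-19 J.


Convert energy: E = 2.48 eV = 2.48 * 1.602e-19 = 3.97296e-19 J
lambda = h*c / E = 6.626e-34 * 3e8 / 3.97296e-19
lambda = 5.00332e-07 m = 500.3 nm

500.3


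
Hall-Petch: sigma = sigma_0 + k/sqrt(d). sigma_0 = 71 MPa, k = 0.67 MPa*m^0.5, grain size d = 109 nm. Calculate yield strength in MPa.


d = 109 nm = 1.09e-07 m
sqrt(d) = 0.0003301515
Hall-Petch contribution = k / sqrt(d) = 0.67 / 0.0003301515 = 2029.4 MPa
sigma = sigma_0 + k/sqrt(d) = 71 + 2029.4 = 2100.4 MPa

2100.4


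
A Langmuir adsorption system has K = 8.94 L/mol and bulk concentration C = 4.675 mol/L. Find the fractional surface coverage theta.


Langmuir isotherm: theta = K*C / (1 + K*C)
K*C = 8.94 * 4.675 = 41.7945
theta = 41.7945 / (1 + 41.7945) = 41.7945 / 42.7945
theta = 0.9766

0.9766


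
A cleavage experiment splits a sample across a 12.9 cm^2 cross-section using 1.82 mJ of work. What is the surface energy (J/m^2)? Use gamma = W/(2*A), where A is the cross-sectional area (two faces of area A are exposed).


Convert: A = 12.9 cm^2 = 0.00129 m^2, W = 1.82 mJ = 0.00182 J
Cleaving exposes two faces of area A, so total new surface = 2*A and gamma = W / (2*A)
gamma = 0.00182 / (2 * 0.00129)
gamma = 0.705 J/m^2

0.705


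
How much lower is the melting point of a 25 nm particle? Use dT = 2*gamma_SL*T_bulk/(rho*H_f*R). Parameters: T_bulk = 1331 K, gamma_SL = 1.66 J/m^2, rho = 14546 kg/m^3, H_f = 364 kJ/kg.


Radius R = 25/2 = 12.5 nm = 1.25e-08 m
Convert H_f = 364 kJ/kg = 364000 J/kg
dT = 2 * gamma_SL * T_bulk / (rho * H_f * R)
dT = 2 * 1.66 * 1331 / (14546 * 364000 * 1.25e-08)
dT = 66.8 K

66.8


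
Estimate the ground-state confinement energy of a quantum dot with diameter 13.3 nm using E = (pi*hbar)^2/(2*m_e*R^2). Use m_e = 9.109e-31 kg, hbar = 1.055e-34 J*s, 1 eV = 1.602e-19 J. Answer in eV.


Radius R = 13.3/2 = 6.65 nm = 6.65e-09 m
E = (pi * 1.055e-34)^2 / (2 * 9.109e-31 * (6.65e-09)^2)
E(J) = 1.36352e-21
E = E(J) / 1.602e-19 = 0.0085 eV

0.0085


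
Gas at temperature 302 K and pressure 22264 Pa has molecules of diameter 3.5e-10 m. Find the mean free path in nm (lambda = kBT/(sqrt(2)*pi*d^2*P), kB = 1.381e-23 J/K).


Mean free path: lambda = kB*T / (sqrt(2) * pi * d^2 * P)
lambda = 1.381e-23 * 302 / (sqrt(2) * pi * (3.5e-10)^2 * 22264)
lambda = 3.44189e-07 m
lambda = 344.19 nm

344.19


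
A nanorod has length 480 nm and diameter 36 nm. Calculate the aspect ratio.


Aspect ratio AR = length / diameter
AR = 480 / 36
AR = 13.33

13.33


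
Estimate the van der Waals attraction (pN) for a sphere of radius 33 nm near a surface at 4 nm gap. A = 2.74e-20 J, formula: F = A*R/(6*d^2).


Convert to SI: R = 33 nm = 3.3e-08 m, d = 4 nm = 4e-09 m
F = A * R / (6 * d^2)
F = 2.74e-20 * 3.3e-08 / (6 * (4e-09)^2)
F = 9.41875e-12 N = 9.419 pN

9.419


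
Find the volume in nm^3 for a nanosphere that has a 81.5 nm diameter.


Radius r = 81.5/2 = 40.75 nm
Volume V = (4/3) * pi * r^3
V = (4/3) * pi * (40.75)^3
V = 283446.73 nm^3

283446.73


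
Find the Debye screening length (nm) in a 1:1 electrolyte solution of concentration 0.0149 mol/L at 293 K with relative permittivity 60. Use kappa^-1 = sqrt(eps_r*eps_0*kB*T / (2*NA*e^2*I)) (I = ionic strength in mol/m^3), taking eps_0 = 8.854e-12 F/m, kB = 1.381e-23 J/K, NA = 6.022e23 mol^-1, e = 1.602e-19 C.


Ionic strength I = 0.0149 * 1^2 * 1000 = 14.9 mol/m^3
kappa^-1 = sqrt(60 * 8.854e-12 * 1.381e-23 * 293 / (2 * 6.022e23 * (1.602e-19)^2 * 14.9))
kappa^-1 = 2.16 nm

2.16


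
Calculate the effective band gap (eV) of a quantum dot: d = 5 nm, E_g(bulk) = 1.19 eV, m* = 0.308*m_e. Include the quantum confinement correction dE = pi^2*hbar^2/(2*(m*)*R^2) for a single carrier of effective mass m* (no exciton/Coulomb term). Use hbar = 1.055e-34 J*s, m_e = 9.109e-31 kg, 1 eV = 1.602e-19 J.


Radius R = 5/2 nm = 2.5e-09 m
Confinement energy dE = pi^2 * hbar^2 / (2 * m_eff * m_e * R^2)
dE = pi^2 * (1.055e-34)^2 / (2 * 0.308 * 9.109e-31 * (2.5e-09)^2) J, divided by 1.602e-19 J/eV
dE = 0.1955 eV
Total band gap = E_g(bulk) + dE = 1.19 + 0.1955 = 1.3855 eV

1.3855


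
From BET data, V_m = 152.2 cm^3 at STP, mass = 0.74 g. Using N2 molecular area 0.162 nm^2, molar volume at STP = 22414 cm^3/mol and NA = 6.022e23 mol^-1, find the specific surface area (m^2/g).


Number of moles in monolayer = V_m / 22414 = 152.2 / 22414 = 0.0067904
Number of molecules = moles * NA = 0.0067904 * 6.022e23
SA = molecules * sigma / mass
SA = (152.2 / 22414) * 6.022e23 * 0.162e-18 / 0.74
SA = 895.2 m^2/g

895.2


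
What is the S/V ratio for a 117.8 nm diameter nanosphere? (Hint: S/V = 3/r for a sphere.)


Radius r = 117.8/2 = 58.9 nm
S/V = 3 / r = 3 / 58.9
S/V = 0.0509 nm^-1

0.0509


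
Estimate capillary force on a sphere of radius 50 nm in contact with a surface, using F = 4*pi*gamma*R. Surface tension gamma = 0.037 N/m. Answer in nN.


Convert radius: R = 50 nm = 5e-08 m
F = 4 * pi * gamma * R
F = 4 * pi * 0.037 * 5e-08
F = 2.32478e-08 N = 23.2478 nN

23.2478


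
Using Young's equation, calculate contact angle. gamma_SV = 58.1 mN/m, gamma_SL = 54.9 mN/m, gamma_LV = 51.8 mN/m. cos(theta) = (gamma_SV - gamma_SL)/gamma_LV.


cos(theta) = (gamma_SV - gamma_SL) / gamma_LV
cos(theta) = (58.1 - 54.9) / 51.8
cos(theta) = 0.061776
theta = arccos(0.061776) = 86.46 degrees

86.46


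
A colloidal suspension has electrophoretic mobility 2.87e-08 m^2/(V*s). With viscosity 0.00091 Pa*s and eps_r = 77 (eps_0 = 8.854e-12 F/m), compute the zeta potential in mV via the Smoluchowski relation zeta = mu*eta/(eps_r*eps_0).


Smoluchowski equation: zeta = mu * eta / (eps_r * eps_0)
zeta = 2.87e-08 * 0.00091 / (77 * 8.854e-12)
zeta = 0.038308 V = 38.31 mV

38.31


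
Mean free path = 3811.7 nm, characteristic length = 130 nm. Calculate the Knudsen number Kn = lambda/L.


Knudsen number Kn = lambda / L
Kn = 3811.7 / 130
Kn = 29.3208

29.3208


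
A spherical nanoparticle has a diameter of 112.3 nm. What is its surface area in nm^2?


Radius r = 112.3/2 = 56.15 nm
Surface area SA = 4 * pi * r^2
SA = 4 * pi * (56.15)^2
SA = 39619.54 nm^2

39619.54


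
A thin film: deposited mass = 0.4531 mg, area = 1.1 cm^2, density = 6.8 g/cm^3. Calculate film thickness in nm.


Convert: m = 0.4531 mg = 4.5310e-07 kg, A = 1.1 cm^2 = 1.1000e-04 m^2, rho = 6.8 g/cm^3 = 6800 kg/m^3
t = m / (A * rho)
t = 4.5310e-07 / (1.1000e-04 * 6800)
t = 6.0575e-07 m = 605.7 nm

605.7


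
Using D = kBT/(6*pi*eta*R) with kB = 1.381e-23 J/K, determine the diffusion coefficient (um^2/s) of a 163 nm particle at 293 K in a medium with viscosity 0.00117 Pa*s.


Radius R = 163/2 = 81.5 nm = 8.15e-08 m
D = kB*T / (6*pi*eta*R)
D = 1.381e-23 * 293 / (6 * pi * 0.00117 * 8.15e-08)
D = 2.25121e-12 m^2/s = 2.251 um^2/s

2.251


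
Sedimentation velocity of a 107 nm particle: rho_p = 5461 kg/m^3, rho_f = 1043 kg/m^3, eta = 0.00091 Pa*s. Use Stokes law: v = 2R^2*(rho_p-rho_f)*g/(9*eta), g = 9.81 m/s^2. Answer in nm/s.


Radius R = 107/2 nm = 5.35e-08 m
Density difference = 5461 - 1043 = 4418 kg/m^3
v = 2 * R^2 * (rho_p - rho_f) * g / (9 * eta)
v = 2 * (5.35e-08)^2 * 4418 * 9.81 / (9 * 0.00091)
v = 3.02934e-08 m/s = 30.2934 nm/s

30.2934


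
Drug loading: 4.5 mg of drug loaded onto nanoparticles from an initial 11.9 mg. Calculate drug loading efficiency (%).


Drug loading efficiency = (drug loaded / drug initial) * 100
DLE = 4.5 / 11.9 * 100
DLE = 0.3782 * 100
DLE = 37.82%

37.82


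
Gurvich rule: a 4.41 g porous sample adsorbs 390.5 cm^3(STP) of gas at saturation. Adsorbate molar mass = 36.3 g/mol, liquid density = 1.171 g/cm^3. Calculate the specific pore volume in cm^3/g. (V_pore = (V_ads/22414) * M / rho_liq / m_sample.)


Moles adsorbed n = V_ads / 22414 = 390.5 / 22414 = 1.742215e-02 mol
Liquid volume V_liq = n * M / rho_liq = 1.742215e-02 * 36.3 / 1.171 = 0.54007 cm^3
Specific pore volume V_pore = V_liq / m_sample = 0.54007 / 4.41
V_pore = 0.1225 cm^3/g

0.1225


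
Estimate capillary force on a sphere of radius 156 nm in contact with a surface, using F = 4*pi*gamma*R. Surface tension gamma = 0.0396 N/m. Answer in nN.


Convert radius: R = 156 nm = 1.56e-07 m
F = 4 * pi * gamma * R
F = 4 * pi * 0.0396 * 1.56e-07
F = 7.763e-08 N = 77.63 nN

77.63


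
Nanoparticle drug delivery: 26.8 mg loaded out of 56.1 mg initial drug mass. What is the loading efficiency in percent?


Drug loading efficiency = (drug loaded / drug initial) * 100
DLE = 26.8 / 56.1 * 100
DLE = 0.4777 * 100
DLE = 47.77%

47.77


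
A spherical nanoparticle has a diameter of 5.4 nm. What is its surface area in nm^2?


Radius r = 5.4/2 = 2.7 nm
Surface area SA = 4 * pi * r^2
SA = 4 * pi * (2.7)^2
SA = 91.61 nm^2

91.61


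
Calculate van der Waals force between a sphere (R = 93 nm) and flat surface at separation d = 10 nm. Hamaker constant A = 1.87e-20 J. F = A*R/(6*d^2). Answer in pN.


Convert to SI: R = 93 nm = 9.3e-08 m, d = 10 nm = 1e-08 m
F = A * R / (6 * d^2)
F = 1.87e-20 * 9.3e-08 / (6 * (1e-08)^2)
F = 2.8985e-12 N = 2.899 pN

2.899


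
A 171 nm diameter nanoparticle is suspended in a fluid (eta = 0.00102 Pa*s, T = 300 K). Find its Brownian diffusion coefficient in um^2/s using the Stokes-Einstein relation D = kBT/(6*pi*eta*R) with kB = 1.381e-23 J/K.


Radius R = 171/2 = 85.5 nm = 8.55e-08 m
D = kB*T / (6*pi*eta*R)
D = 1.381e-23 * 300 / (6 * pi * 0.00102 * 8.55e-08)
D = 2.52027e-12 m^2/s = 2.52 um^2/s

2.52


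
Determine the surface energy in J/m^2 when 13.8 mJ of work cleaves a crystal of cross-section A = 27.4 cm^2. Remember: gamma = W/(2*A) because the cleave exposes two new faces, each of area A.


Convert: A = 27.4 cm^2 = 0.00274 m^2, W = 13.8 mJ = 0.0138 J
Cleaving exposes two faces of area A, so total new surface = 2*A and gamma = W / (2*A)
gamma = 0.0138 / (2 * 0.00274)
gamma = 2.518 J/m^2

2.518


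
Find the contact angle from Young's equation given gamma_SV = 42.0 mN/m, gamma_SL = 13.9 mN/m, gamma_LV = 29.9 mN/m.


cos(theta) = (gamma_SV - gamma_SL) / gamma_LV
cos(theta) = (42.0 - 13.9) / 29.9
cos(theta) = 0.939799
theta = arccos(0.939799) = 19.98 degrees

19.98


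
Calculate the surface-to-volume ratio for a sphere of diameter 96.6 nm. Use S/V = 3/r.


Radius r = 96.6/2 = 48.3 nm
S/V = 3 / r = 3 / 48.3
S/V = 0.0621 nm^-1

0.0621


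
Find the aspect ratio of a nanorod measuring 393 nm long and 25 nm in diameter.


Aspect ratio AR = length / diameter
AR = 393 / 25
AR = 15.72

15.72


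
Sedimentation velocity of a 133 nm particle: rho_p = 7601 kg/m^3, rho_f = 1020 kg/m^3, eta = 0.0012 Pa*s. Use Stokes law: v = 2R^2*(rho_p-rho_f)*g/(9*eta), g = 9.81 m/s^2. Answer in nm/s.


Radius R = 133/2 nm = 6.65e-08 m
Density difference = 7601 - 1020 = 6581 kg/m^3
v = 2 * R^2 * (rho_p - rho_f) * g / (9 * eta)
v = 2 * (6.65e-08)^2 * 6581 * 9.81 / (9 * 0.0012)
v = 5.28701e-08 m/s = 52.8701 nm/s

52.8701


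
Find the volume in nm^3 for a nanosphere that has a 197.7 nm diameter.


Radius r = 197.7/2 = 98.85 nm
Volume V = (4/3) * pi * r^3
V = (4/3) * pi * (98.85)^3
V = 4045932.47 nm^3

4045932.47


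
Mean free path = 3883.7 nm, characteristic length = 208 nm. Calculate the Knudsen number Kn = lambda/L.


Knudsen number Kn = lambda / L
Kn = 3883.7 / 208
Kn = 18.6716

18.6716


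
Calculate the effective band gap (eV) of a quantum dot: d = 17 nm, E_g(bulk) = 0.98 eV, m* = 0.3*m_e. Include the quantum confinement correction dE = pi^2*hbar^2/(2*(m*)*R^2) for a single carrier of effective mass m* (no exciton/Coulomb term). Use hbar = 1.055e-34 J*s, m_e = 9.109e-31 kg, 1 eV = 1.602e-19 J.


Radius R = 17/2 nm = 8.5e-09 m
Confinement energy dE = pi^2 * hbar^2 / (2 * m_eff * m_e * R^2)
dE = pi^2 * (1.055e-34)^2 / (2 * 0.3 * 9.109e-31 * (8.5e-09)^2) J, divided by 1.602e-19 J/eV
dE = 0.0174 eV
Total band gap = E_g(bulk) + dE = 0.98 + 0.0174 = 0.9974 eV

0.9974


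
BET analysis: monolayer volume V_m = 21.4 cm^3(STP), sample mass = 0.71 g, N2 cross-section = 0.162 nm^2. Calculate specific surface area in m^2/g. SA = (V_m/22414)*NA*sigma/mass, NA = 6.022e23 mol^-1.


Number of moles in monolayer = V_m / 22414 = 21.4 / 22414 = 0.00095476
Number of molecules = moles * NA = 0.00095476 * 6.022e23
SA = molecules * sigma / mass
SA = (21.4 / 22414) * 6.022e23 * 0.162e-18 / 0.71
SA = 131.2 m^2/g

131.2


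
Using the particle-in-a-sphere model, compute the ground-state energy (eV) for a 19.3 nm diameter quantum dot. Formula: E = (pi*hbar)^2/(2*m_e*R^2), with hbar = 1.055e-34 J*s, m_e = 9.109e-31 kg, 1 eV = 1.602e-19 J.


Radius R = 19.3/2 = 9.65 nm = 9.65e-09 m
E = (pi * 1.055e-34)^2 / (2 * 9.109e-31 * (9.65e-09)^2)
E(J) = 6.47514e-22
E = E(J) / 1.602e-19 = 0.004 eV

0.004


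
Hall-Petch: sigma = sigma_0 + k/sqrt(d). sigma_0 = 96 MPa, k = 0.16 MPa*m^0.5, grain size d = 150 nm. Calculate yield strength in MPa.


d = 150 nm = 1.5e-07 m
sqrt(d) = 0.0003872983
Hall-Petch contribution = k / sqrt(d) = 0.16 / 0.0003872983 = 413.1 MPa
sigma = sigma_0 + k/sqrt(d) = 96 + 413.1 = 509.1 MPa

509.1


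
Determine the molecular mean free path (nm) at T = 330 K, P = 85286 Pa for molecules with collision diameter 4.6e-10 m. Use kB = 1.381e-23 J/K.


Mean free path: lambda = kB*T / (sqrt(2) * pi * d^2 * P)
lambda = 1.381e-23 * 330 / (sqrt(2) * pi * (4.6e-10)^2 * 85286)
lambda = 5.68394e-08 m
lambda = 56.84 nm

56.84


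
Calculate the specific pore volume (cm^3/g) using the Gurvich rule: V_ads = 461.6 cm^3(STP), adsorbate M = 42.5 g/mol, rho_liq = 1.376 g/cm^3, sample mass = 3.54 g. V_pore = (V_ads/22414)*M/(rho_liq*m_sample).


Moles adsorbed n = V_ads / 22414 = 461.6 / 22414 = 2.059427e-02 mol
Liquid volume V_liq = n * M / rho_liq = 2.059427e-02 * 42.5 / 1.376 = 0.63609 cm^3
Specific pore volume V_pore = V_liq / m_sample = 0.63609 / 3.54
V_pore = 0.1797 cm^3/g

0.1797


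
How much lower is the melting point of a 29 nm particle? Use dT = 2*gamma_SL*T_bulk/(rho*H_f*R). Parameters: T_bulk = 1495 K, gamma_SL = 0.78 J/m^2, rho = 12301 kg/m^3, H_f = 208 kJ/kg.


Radius R = 29/2 = 14.5 nm = 1.45e-08 m
Convert H_f = 208 kJ/kg = 208000 J/kg
dT = 2 * gamma_SL * T_bulk / (rho * H_f * R)
dT = 2 * 0.78 * 1495 / (12301 * 208000 * 1.45e-08)
dT = 62.9 K

62.9


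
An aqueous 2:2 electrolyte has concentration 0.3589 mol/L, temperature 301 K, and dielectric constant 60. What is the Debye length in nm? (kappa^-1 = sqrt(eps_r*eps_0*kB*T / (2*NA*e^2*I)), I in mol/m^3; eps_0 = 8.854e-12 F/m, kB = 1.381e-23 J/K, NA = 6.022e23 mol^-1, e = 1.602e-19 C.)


Ionic strength I = 0.3589 * 2^2 * 1000 = 1435.6 mol/m^3
kappa^-1 = sqrt(60 * 8.854e-12 * 1.381e-23 * 301 / (2 * 6.022e23 * (1.602e-19)^2 * 1435.6))
kappa^-1 = 0.223 nm

0.223


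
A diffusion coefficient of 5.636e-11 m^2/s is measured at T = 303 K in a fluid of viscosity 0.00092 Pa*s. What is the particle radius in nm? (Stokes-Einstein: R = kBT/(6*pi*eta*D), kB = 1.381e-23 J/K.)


Stokes-Einstein: R = kB*T / (6*pi*eta*D)
R = 1.381e-23 * 303 / (6 * pi * 0.00092 * 5.636e-11)
R = 4.28131e-09 m = 4.28 nm

4.28


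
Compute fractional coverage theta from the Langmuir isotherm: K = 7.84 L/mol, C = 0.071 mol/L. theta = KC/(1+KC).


Langmuir isotherm: theta = K*C / (1 + K*C)
K*C = 7.84 * 0.071 = 0.55664
theta = 0.55664 / (1 + 0.55664) = 0.55664 / 1.55664
theta = 0.3576

0.3576


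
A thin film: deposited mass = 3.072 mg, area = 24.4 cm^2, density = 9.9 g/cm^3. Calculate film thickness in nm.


Convert: m = 3.072 mg = 3.0720e-06 kg, A = 24.4 cm^2 = 2.4400e-03 m^2, rho = 9.9 g/cm^3 = 9900 kg/m^3
t = m / (A * rho)
t = 3.0720e-06 / (2.4400e-03 * 9900)
t = 1.2717e-07 m = 127.2 nm

127.2


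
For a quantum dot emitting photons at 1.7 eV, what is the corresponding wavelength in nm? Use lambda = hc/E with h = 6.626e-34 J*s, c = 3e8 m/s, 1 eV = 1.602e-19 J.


Convert energy: E = 1.7 eV = 1.7 * 1.602e-19 = 2.7234e-19 J
lambda = h*c / E = 6.626e-34 * 3e8 / 2.7234e-19
lambda = 7.29896e-07 m = 729.9 nm

729.9


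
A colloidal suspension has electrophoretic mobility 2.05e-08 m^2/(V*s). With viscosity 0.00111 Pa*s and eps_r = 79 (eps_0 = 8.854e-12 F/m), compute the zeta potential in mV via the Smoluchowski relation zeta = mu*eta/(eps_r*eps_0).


Smoluchowski equation: zeta = mu * eta / (eps_r * eps_0)
zeta = 2.05e-08 * 0.00111 / (79 * 8.854e-12)
zeta = 0.032532 V = 32.53 mV

32.53


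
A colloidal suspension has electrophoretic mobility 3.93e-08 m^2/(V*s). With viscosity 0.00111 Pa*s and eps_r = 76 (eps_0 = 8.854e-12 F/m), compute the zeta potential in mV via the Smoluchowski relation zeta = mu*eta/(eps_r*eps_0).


Smoluchowski equation: zeta = mu * eta / (eps_r * eps_0)
zeta = 3.93e-08 * 0.00111 / (76 * 8.854e-12)
zeta = 0.064828 V = 64.83 mV

64.83


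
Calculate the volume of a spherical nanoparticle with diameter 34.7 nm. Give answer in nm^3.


Radius r = 34.7/2 = 17.35 nm
Volume V = (4/3) * pi * r^3
V = (4/3) * pi * (17.35)^3
V = 21876.96 nm^3

21876.96


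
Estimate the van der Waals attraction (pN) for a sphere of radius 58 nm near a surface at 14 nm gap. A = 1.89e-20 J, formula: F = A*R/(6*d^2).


Convert to SI: R = 58 nm = 5.8e-08 m, d = 14 nm = 1.4e-08 m
F = A * R / (6 * d^2)
F = 1.89e-20 * 5.8e-08 / (6 * (1.4e-08)^2)
F = 9.32143e-13 N = 0.932 pN

0.932


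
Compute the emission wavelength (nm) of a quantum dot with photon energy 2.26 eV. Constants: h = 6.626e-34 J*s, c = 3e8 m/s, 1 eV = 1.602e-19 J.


Convert energy: E = 2.26 eV = 2.26 * 1.602e-19 = 3.62052e-19 J
lambda = h*c / E = 6.626e-34 * 3e8 / 3.62052e-19
lambda = 5.49037e-07 m = 549.0 nm

549.0


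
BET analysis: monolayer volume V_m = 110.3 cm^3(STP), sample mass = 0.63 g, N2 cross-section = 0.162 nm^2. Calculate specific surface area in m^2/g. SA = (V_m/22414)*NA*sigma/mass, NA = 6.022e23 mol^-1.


Number of moles in monolayer = V_m / 22414 = 110.3 / 22414 = 0.00492103
Number of molecules = moles * NA = 0.00492103 * 6.022e23
SA = molecules * sigma / mass
SA = (110.3 / 22414) * 6.022e23 * 0.162e-18 / 0.63
SA = 762.0 m^2/g

762.0


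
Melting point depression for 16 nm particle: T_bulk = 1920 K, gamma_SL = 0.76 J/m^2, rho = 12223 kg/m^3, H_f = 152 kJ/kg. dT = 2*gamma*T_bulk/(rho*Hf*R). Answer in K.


Radius R = 16/2 = 8 nm = 8e-09 m
Convert H_f = 152 kJ/kg = 152000 J/kg
dT = 2 * gamma_SL * T_bulk / (rho * H_f * R)
dT = 2 * 0.76 * 1920 / (12223 * 152000 * 8e-09)
dT = 196.4 K

196.4


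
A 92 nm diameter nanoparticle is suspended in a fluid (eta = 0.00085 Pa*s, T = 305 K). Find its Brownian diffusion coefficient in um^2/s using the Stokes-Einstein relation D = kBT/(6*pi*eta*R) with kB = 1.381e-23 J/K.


Radius R = 92/2 = 46 nm = 4.6e-08 m
D = kB*T / (6*pi*eta*R)
D = 1.381e-23 * 305 / (6 * pi * 0.00085 * 4.6e-08)
D = 5.71499e-12 m^2/s = 5.715 um^2/s

5.715


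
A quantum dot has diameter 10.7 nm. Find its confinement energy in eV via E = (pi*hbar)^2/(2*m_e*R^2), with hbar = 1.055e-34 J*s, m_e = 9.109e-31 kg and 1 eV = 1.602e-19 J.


Radius R = 10.7/2 = 5.35 nm = 5.35e-09 m
E = (pi * 1.055e-34)^2 / (2 * 9.109e-31 * (5.35e-09)^2)
E(J) = 2.10667e-21
E = E(J) / 1.602e-19 = 0.0132 eV

0.0132
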